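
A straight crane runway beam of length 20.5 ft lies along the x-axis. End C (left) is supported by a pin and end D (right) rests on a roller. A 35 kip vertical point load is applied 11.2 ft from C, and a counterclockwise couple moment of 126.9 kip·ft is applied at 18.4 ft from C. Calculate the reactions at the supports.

C_x = 0, C_y = 22.07 kip, D_y = 12.93 kip

Moments about C: D_y·20.5 − 35·11.2 + 126.9 = 0 → D_y = 265.1/20.5 = 12.9317 ≈ 12.93 kip.
ΣF_y = 0: C_y + 12.9317 − 35 = 0 → C_y = 22.07 kip.
ΣF_x = 0: no horizontal applied forces, so C_x = 0.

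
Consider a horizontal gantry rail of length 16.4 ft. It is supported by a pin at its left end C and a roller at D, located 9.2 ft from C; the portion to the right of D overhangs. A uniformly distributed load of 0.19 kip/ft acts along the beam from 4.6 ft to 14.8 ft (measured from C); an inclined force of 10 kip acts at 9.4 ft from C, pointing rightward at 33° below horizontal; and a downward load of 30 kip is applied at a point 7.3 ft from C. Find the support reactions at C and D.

Resultant of the distributed load: 0.19 × 10.2 = 1.938 kip at 9.7 ft from C.
ΣM about C: D_y·9.2 − (0.19·10.2)·9.7 − 10·sin33°·9.4 − 30·7.3 = 0 → D_y = 288.995/9.2 = 31.4125 ≈ 31.41 kip.
ΣF_y = 0: C_y + 31.4125 − 0.19·10.2 − 10·sin33° − 30 = 0 → C_y = 5.972 kip.
ΣF_x = 0: C_x + 10·cos33° = 0 → C_x = -8.387 kip.

C_x = -8.387 kip, C_y = 5.972 kip, D_y = 31.41 kip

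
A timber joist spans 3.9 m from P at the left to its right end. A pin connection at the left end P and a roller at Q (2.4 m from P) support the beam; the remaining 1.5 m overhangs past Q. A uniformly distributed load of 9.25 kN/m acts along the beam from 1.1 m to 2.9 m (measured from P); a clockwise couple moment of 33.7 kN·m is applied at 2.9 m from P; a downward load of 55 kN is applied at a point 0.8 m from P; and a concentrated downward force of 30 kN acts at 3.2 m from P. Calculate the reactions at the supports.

Resultant of the distributed load: 9.25 × 1.8 = 16.65 kN at 2 m from P.
ΣM about P: Q_y·2.4 − (9.25·1.8)·2 − 33.7 − 55·0.8 − 30·3.2 = 0 → Q_y = 207/2.4 = 86.25 kN.
ΣF_y = 0: P_y + 86.25 − 9.25·1.8 − 55 − 30 = 0 → P_y = 15.40 kN.
ΣF_x = 0: no horizontal applied forces, so P_x = 0.

P_x = 0, P_y = 15.40 kN, Q_y = 86.25 kN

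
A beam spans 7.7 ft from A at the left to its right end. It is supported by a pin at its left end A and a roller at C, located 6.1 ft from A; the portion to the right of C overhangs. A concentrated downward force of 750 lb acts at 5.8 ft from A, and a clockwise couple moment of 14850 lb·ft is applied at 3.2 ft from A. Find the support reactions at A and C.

A_x = 0, A_y = -2398 lb, C_y = 3148 lb

ΣM about A: C_y·6.1 − 750·5.8 − 14850 = 0 → C_y = 19200/6.1 = 3147.54 ≈ 3148 lb.
ΣF_y = 0: A_y + 3147.54 − 750 = 0 → A_y = -2398 lb.
ΣF_x = 0: no horizontal applied forces, so A_x = 0.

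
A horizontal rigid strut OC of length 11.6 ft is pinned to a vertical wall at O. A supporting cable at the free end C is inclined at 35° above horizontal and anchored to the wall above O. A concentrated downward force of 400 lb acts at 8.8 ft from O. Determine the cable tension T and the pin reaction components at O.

T = 529.0 lb, O_x = 433.4 lb, O_y = 96.55 lb

ΣM about O: T·sin35°·11.6 − 400·8.8 = 0 → T = 3520/(11.6·0.573576) = 529.046 ≈ 529.0 lb.
ΣF_x = 0: O_x − T·cos35° = 0 → O_x = 529.046 × 0.819152 = 433.4 lb.
ΣF_y = 0: O_y + T·sin35° − 400 = 0 → O_y = 400 − 529.046 × 0.573576 = 96.55 lb.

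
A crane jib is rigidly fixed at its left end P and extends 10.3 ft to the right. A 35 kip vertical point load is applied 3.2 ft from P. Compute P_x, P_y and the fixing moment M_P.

ΣF_x = 0: P_x = 0.
ΣF_y = 0: P_y − 35 = 0 → P_y = 35.00 kip.
ΣM about P: M_P − 35·3.2 = 0 → M_P = 112.0 kip·ft.

P_x = 0, P_y = 35.00 kip, M_P = 112.0 kip·ft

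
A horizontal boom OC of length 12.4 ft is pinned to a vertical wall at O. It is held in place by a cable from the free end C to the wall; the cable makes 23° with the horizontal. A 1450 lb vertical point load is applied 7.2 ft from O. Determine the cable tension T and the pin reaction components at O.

ΣM about O: T·sin23°·12.4 − 1450·7.2 = 0 → T = 10440/(12.4·0.390731) = 2154.77 ≈ 2155 lb.
ΣF_x = 0: O_x − T·cos23° = 0 → O_x = 2154.77 × 0.920505 = 1983 lb.
ΣF_y = 0: O_y + T·sin23° − 1450 = 0 → O_y = 1450 − 2154.77 × 0.390731 = 608.1 lb.

T = 2155 lb, O_x = 1983 lb, O_y = 608.1 lb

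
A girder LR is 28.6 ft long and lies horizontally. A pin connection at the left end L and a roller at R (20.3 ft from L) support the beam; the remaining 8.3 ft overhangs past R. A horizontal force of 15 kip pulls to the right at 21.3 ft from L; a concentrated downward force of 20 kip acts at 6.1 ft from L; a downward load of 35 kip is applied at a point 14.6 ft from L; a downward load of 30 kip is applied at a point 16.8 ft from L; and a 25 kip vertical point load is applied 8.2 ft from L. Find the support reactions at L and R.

L_x = -15.00 kip, L_y = 43.89 kip, R_y = 66.11 kip

Moments about L: R_y·20.3 − 20·6.1 − 35·14.6 − 30·16.8 − 25·8.2 = 0 → R_y = 1342/20.3 = 66.1084 ≈ 66.11 kip.
ΣF_y = 0: L_y + 66.1084 − 20 − 35 − 30 − 25 = 0 → L_y = 43.89 kip.
ΣF_x = 0: L_x + 15 = 0 → L_x = -15.00 kip.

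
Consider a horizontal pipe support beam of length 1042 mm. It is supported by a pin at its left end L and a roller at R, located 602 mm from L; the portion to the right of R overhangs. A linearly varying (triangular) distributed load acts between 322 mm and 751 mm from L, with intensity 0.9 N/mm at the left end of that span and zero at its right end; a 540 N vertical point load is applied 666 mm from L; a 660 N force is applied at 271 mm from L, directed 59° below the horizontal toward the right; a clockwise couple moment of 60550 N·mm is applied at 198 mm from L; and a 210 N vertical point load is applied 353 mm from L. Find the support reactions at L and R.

L_x = -339.9 N, L_y = 283.9 N, R_y = 1225 N

Resultant of the triangular load: ½ × 0.9 × 429 = 193.05 N, acting at 465 mm from L (one-third of the span from the peak).
ΣM about L: R_y·602 − (½·0.9·429)·465 − 540·666 − 660·sin59°·271 − 60550 − 210·353 = 0 → R_y = 737401/602 = 1224.92 ≈ 1225 N.
ΣF_y = 0: L_y + 1224.92 − ½·0.9·429 − 540 − 660·sin59° − 210 = 0 → L_y = 283.9 N.
ΣF_x = 0: L_x + 660·cos59° = 0 → L_x = -339.9 N.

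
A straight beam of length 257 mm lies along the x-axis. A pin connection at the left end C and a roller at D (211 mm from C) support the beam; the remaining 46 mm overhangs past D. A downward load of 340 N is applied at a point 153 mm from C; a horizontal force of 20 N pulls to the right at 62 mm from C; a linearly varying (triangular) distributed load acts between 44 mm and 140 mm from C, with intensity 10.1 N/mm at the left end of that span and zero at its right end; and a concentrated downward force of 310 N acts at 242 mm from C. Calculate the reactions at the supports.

Resultant of the triangular load: ½ × 10.1 × 96 = 484.8 N, acting at 76 mm from C (one-third of the span from the peak).
Moments about C: D_y·211 − 340·153 − (½·10.1·96)·76 − 310·242 = 0 → D_y = 163884.8/211 = 776.705 ≈ 776.7 N.
ΣF_y = 0: C_y + 776.705 − 340 − ½·10.1·96 − 310 = 0 → C_y = 358.1 N.
ΣF_x = 0: C_x + 20 = 0 → C_x = -20.00 N.

C_x = -20.00 N, C_y = 358.1 N, D_y = 776.7 N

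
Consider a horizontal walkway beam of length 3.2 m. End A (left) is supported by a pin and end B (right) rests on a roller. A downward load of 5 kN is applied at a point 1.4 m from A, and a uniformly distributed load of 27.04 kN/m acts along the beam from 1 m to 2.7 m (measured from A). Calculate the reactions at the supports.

A_x = 0, A_y = 22.21 kN, B_y = 28.76 kN

Resultant of the distributed load: 27.04 × 1.7 = 45.968 kN at 1.85 m from A.
Moments about A: B_y·3.2 − 5·1.4 − (27.04·1.7)·1.85 = 0 → B_y = 92.0408/3.2 = 28.7628 ≈ 28.76 kN.
ΣF_y = 0: A_y + 28.7628 − 5 − 27.04·1.7 = 0 → A_y = 22.21 kN.
ΣF_x = 0: no horizontal applied forces, so A_x = 0.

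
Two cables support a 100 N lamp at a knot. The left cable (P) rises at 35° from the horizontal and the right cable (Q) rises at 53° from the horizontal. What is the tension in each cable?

T_P = 60.22 N, T_Q = 81.97 N

ΣF_x = 0: −T_P·cos35° + T_Q·cos53° = 0 → T_Q = 1.36114·T_P.
ΣF_y = 0: T_P·sin35° + T_Q·sin53° = 100.
Substitute: T_P·(0.573576 + 1.36114·0.798636) = 100 → T_P = 60.2181 ≈ 60.22 N.
Then T_Q = 1.36114 × 60.2181 = 81.97 N.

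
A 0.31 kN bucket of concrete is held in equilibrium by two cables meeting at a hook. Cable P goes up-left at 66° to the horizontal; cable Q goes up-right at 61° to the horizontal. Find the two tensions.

ΣF_x = 0: −T_P·cos66° + T_Q·cos61° = 0 → T_Q = 0.838962·T_P.
ΣF_y = 0: T_P·sin66° + T_Q·sin61° = 0.31.
Substitute: T_P·(0.913545 + 0.838962·0.87462) = 0.31 → T_P = 0.188185 ≈ 0.1882 kN.
Then T_Q = 0.838962 × 0.188185 = 0.1579 kN.

T_P = 0.1882 kN, T_Q = 0.1579 kN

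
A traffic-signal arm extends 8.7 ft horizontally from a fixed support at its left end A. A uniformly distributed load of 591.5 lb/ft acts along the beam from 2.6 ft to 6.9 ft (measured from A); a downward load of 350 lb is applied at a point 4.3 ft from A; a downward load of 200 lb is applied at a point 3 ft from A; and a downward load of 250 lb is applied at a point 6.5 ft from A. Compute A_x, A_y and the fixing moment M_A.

A_x = 0, A_y = 3343 lb, M_A = 15810 lb·ft

Resultant of the distributed load: 591.5 × 4.3 = 2543.45 lb at 4.75 ft from A.
ΣF_x = 0: A_x = 0.
ΣF_y = 0: A_y − 591.5·4.3 − 350 − 200 − 250 = 0 → A_y = 3343 lb.
ΣM about A: M_A − (591.5·4.3)·4.75 − 350·4.3 − 200·3 − 250·6.5 = 0 → M_A = 15810 lb·ft.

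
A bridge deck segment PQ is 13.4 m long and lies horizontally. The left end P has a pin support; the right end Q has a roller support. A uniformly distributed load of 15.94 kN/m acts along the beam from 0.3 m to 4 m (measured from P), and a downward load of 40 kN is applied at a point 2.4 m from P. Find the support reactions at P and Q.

Resultant of the distributed load: 15.94 × 3.7 = 58.978 kN at 2.15 m from P.
ΣM about P: Q_y·13.4 − (15.94·3.7)·2.15 − 40·2.4 = 0 → Q_y = 222.8027/13.4 = 16.6271 ≈ 16.63 kN.
ΣF_y = 0: P_y + 16.6271 − 15.94·3.7 − 40 = 0 → P_y = 82.35 kN.
ΣF_x = 0: no horizontal applied forces, so P_x = 0.

P_x = 0, P_y = 82.35 kN, Q_y = 16.63 kN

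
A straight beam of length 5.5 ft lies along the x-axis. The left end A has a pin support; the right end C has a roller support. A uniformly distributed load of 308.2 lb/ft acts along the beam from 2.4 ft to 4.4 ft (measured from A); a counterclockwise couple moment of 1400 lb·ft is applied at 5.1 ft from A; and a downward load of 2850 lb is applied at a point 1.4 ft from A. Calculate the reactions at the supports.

Resultant of the distributed load: 308.2 × 2 = 616.4 lb at 3.4 ft from A.
Moments about A: C_y·5.5 − (308.2·2)·3.4 + 1400 − 2850·1.4 = 0 → C_y = 4685.76/5.5 = 851.956 ≈ 852.0 lb.
ΣF_y = 0: A_y + 851.956 − 308.2·2 − 2850 = 0 → A_y = 2614 lb.
ΣF_x = 0: no horizontal applied forces, so A_x = 0.

A_x = 0, A_y = 2614 lb, C_y = 852.0 lb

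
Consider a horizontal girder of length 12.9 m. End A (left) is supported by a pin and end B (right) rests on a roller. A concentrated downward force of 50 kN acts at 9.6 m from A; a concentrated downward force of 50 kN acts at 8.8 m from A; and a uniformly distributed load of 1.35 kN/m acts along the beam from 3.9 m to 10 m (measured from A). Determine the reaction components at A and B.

A_x = 0, A_y = 32.48 kN, B_y = 75.75 kN

Resultant of the distributed load: 1.35 × 6.1 = 8.235 kN at 6.95 m from A.
Moments about A: B_y·12.9 − 50·9.6 − 50·8.8 − (1.35·6.1)·6.95 = 0 → B_y = 977.23325/12.9 = 75.7545 ≈ 75.75 kN.
ΣF_y = 0: A_y + 75.7545 − 50 − 50 − 1.35·6.1 = 0 → A_y = 32.48 kN.
ΣF_x = 0: no horizontal applied forces, so A_x = 0.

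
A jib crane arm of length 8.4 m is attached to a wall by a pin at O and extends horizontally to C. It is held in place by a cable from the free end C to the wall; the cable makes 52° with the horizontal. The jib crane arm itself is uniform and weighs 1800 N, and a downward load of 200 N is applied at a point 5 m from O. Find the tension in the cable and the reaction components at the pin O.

T = 1293 N, O_x = 796.2 N, O_y = 981.0 N

ΣM about O: T·sin52°·8.4 − 1800·4.2 − 200·5 = 0 → T = 8560/(8.4·0.788011) = 1293.19 ≈ 1293 N.
ΣF_x = 0: O_x − T·cos52° = 0 → O_x = 1293.19 × 0.615661 = 796.2 N.
ΣF_y = 0: O_y + T·sin52° − 1800 − 200 = 0 → O_y = 2000 − 1293.19 × 0.788011 = 981.0 N.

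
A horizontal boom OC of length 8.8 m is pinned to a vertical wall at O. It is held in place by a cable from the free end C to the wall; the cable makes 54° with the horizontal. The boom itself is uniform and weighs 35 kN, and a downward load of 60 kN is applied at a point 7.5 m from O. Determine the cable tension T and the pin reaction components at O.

ΣM about O: T·sin54°·8.8 − 35·4.4 − 60·7.5 = 0 → T = 604/(8.8·0.809017) = 84.8392 ≈ 84.84 kN.
ΣF_x = 0: O_x − T·cos54° = 0 → O_x = 84.8392 × 0.587785 = 49.87 kN.
ΣF_y = 0: O_y + T·sin54° − 35 − 60 = 0 → O_y = 95 − 84.8392 × 0.809017 = 26.36 kN.

T = 84.84 kN, O_x = 49.87 kN, O_y = 26.36 kN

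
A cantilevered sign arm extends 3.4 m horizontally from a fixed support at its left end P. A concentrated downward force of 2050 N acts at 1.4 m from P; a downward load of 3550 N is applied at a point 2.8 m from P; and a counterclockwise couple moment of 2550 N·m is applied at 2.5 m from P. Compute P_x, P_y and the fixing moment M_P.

ΣF_x = 0: P_x = 0.
ΣF_y = 0: P_y − 2050 − 3550 = 0 → P_y = 5600 N.
ΣM about P: M_P − 2050·1.4 − 3550·2.8 + 2550 = 0 → M_P = 10260 N·m.

P_x = 0, P_y = 5600 N, M_P = 10260 N·m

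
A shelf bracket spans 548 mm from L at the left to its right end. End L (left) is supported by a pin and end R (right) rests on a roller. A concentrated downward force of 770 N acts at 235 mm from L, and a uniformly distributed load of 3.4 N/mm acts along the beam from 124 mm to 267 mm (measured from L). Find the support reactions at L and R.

L_x = 0, L_y = 752.5 N, R_y = 503.7 N

Resultant of the distributed load: 3.4 × 143 = 486.2 N at 195.5 mm from L.
Taking moments about L: R_y·548 − 770·235 − (3.4·143)·195.5 = 0 → R_y = 276002.1/548 = 503.653 ≈ 503.7 N.
ΣF_y = 0: L_y + 503.653 − 770 − 3.4·143 = 0 → L_y = 752.5 N.
ΣF_x = 0: no horizontal applied forces, so L_x = 0.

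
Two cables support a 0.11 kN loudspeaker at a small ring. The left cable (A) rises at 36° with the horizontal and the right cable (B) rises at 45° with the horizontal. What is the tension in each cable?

T_A = 0.07875 kN, T_B = 0.09010 kN

ΣF_x = 0: −T_A·cos36° + T_B·cos45° = 0 → T_B = 1.14412·T_A.
ΣF_y = 0: T_A·sin36° + T_B·sin45° = 0.11.
Substitute: T_A·(0.587785 + 1.14412·0.707107) = 0.11 → T_A = 0.0787514 ≈ 0.07875 kN.
Then T_B = 1.14412 × 0.0787514 = 0.09010 kN.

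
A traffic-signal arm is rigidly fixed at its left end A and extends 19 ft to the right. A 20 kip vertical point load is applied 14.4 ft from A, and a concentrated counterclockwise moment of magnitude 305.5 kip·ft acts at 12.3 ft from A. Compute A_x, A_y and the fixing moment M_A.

A_x = 0, A_y = 20.00 kip, M_A = -17.50 kip·ft

ΣF_x = 0: A_x = 0.
ΣF_y = 0: A_y − 20 = 0 → A_y = 20.00 kip.
ΣM about A: M_A − 20·14.4 + 305.5 = 0 → M_A = -17.50 kip·ft.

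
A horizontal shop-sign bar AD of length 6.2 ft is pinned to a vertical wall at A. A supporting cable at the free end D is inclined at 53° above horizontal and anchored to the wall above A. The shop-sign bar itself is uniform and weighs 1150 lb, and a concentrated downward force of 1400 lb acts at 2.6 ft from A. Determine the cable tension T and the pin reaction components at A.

ΣM about A: T·sin53°·6.2 − 1150·3.1 − 1400·2.6 = 0 → T = 7205/(6.2·0.798636) = 1455.1 ≈ 1455 lb.
ΣF_x = 0: A_x − T·cos53° = 0 → A_x = 1455.1 × 0.601815 = 875.7 lb.
ΣF_y = 0: A_y + T·sin53° − 1150 − 1400 = 0 → A_y = 2550 − 1455.1 × 0.798636 = 1388 lb.

T = 1455 lb, A_x = 875.7 lb, A_y = 1388 lb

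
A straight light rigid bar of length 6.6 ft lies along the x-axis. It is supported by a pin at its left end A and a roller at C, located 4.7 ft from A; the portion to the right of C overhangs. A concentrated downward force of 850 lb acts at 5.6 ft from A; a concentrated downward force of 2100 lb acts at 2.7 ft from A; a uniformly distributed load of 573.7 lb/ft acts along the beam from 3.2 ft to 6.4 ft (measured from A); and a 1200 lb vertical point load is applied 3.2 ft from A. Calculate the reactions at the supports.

Resultant of the distributed load: 573.7 × 3.2 = 1835.84 lb at 4.8 ft from A.
Taking moments about A: C_y·4.7 − 850·5.6 − 2100·2.7 − (573.7·3.2)·4.8 − 1200·3.2 = 0 → C_y = 23082.032/4.7 = 4911.07 ≈ 4911 lb.
ΣF_y = 0: A_y + 4911.07 − 850 − 2100 − 573.7·3.2 − 1200 = 0 → A_y = 1075 lb.
ΣF_x = 0: no horizontal applied forces, so A_x = 0.

A_x = 0, A_y = 1075 lb, C_y = 4911 lb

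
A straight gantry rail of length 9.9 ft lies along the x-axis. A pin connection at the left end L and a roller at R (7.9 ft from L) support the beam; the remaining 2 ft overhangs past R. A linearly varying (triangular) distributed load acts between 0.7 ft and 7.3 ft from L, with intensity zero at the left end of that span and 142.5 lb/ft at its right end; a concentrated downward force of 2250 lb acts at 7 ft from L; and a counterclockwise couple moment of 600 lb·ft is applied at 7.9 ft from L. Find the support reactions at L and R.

L_x = 0, L_y = 498.9 lb, R_y = 2221 lb

Resultant of the triangular load: ½ × 142.5 × 6.6 = 470.25 lb, acting at 5.1 ft from L (one-third of the span from the peak).
ΣM about L: R_y·7.9 − (½·142.5·6.6)·5.1 − 2250·7 + 600 = 0 → R_y = 17548.275/7.9 = 2221.3 ≈ 2221 lb.
ΣF_y = 0: L_y + 2221.3 − ½·142.5·6.6 − 2250 = 0 → L_y = 498.9 lb.
ΣF_x = 0: no horizontal applied forces, so L_x = 0.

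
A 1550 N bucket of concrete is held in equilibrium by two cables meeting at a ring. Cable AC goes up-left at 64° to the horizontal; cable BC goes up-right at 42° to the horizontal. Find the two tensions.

ΣF_x = 0: −T_AC·cos64° + T_BC·cos42° = 0 → T_BC = 0.589887·T_AC.
ΣF_y = 0: T_AC·sin64° + T_BC·sin42° = 1550.
Substitute: T_AC·(0.898794 + 0.589887·0.669131) = 1550 → T_AC = 1198.29 ≈ 1198 N.
Then T_BC = 0.589887 × 1198.29 = 706.9 N.

T_AC = 1198 N, T_BC = 706.9 N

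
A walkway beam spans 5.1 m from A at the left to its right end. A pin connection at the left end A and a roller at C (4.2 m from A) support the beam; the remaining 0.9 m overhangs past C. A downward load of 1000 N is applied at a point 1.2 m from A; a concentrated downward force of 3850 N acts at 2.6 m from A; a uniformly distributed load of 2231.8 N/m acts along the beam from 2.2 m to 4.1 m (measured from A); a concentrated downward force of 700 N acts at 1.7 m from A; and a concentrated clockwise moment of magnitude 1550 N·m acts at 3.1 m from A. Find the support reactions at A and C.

Resultant of the distributed load: 2231.8 × 1.9 = 4240.42 N at 3.15 m from A.
Moments about A: C_y·4.2 − 1000·1.2 − 3850·2.6 − (2231.8·1.9)·3.15 − 700·1.7 − 1550 = 0 → C_y = 27307.323/4.2 = 6501.74 ≈ 6502 N.
ΣF_y = 0: A_y + 6501.74 − 1000 − 3850 − 2231.8·1.9 − 700 = 0 → A_y = 3289 N.
ΣF_x = 0: no horizontal applied forces, so A_x = 0.

A_x = 0, A_y = 3289 N, C_y = 6502 N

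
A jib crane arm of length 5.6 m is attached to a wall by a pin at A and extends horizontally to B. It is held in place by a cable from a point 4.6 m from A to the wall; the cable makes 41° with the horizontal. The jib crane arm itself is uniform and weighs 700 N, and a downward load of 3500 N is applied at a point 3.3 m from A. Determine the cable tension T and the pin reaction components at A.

T = 4477 N, A_x = 3379 N, A_y = 1263 N

ΣM about A: T·sin41°·4.6 − 700·2.8 − 3500·3.3 = 0 → T = 13510/(4.6·0.656059) = 4476.67 ≈ 4477 N.
ΣF_x = 0: A_x − T·cos41° = 0 → A_x = 4476.67 × 0.75471 = 3379 N.
ΣF_y = 0: A_y + T·sin41° − 700 − 3500 = 0 → A_y = 4200 − 4476.67 × 0.656059 = 1263 N.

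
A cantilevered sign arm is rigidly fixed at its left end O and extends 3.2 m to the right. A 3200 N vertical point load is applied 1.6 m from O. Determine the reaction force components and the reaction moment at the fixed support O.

O_x = 0, O_y = 3200 N, M_O = 5120 N·m

ΣF_x = 0: O_x = 0.
ΣF_y = 0: O_y − 3200 = 0 → O_y = 3200 N.
ΣM about O: M_O − 3200·1.6 = 0 → M_O = 5120 N·m.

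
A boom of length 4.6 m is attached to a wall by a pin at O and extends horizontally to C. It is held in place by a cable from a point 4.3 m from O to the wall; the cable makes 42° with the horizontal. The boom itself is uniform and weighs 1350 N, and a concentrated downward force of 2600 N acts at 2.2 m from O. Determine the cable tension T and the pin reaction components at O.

T = 3067 N, O_x = 2279 N, O_y = 1898 N

ΣM about O: T·sin42°·4.3 − 1350·2.3 − 2600·2.2 = 0 → T = 8825/(4.3·0.669131) = 3067.15 ≈ 3067 N.
ΣF_x = 0: O_x − T·cos42° = 0 → O_x = 3067.15 × 0.743145 = 2279 N.
ΣF_y = 0: O_y + T·sin42° − 1350 − 2600 = 0 → O_y = 3950 − 3067.15 × 0.669131 = 1898 N.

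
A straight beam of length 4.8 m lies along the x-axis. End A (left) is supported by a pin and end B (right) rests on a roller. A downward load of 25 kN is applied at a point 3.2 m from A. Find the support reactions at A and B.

A_x = 0, A_y = 8.333 kN, B_y = 16.67 kN

ΣM about A: B_y·4.8 − 25·3.2 = 0 → B_y = 80/4.8 = 16.6667 ≈ 16.67 kN.
ΣF_y = 0: A_y + 16.6667 − 25 = 0 → A_y = 8.333 kN.
ΣF_x = 0: no horizontal applied forces, so A_x = 0.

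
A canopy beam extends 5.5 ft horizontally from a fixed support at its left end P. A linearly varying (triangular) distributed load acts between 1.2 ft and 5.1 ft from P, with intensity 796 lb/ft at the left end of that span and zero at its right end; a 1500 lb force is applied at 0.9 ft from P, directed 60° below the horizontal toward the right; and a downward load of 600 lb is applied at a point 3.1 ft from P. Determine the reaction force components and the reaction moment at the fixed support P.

Resultant of the triangular load: ½ × 796 × 3.9 = 1552.2 lb, acting at 2.5 ft from P (one-third of the span from the peak).
ΣF_x = 0: P_x + 1500·cos60° = 0 → P_x = -750.0 lb.
ΣF_y = 0: P_y − ½·796·3.9 − 1500·sin60° − 600 = 0 → P_y = 3451 lb.
ΣM about P: M_P − (½·796·3.9)·2.5 − 1500·sin60°·0.9 − 600·3.1 = 0 → M_P = 6910 lb·ft.

P_x = -750.0 lb, P_y = 3451 lb, M_P = 6910 lb·ft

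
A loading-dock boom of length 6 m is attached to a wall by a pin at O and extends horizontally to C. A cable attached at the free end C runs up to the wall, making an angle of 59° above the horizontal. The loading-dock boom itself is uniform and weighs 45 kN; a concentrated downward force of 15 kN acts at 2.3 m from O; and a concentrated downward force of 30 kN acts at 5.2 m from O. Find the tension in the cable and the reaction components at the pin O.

ΣM about O: T·sin59°·6 − 45·3 − 15·2.3 − 30·5.2 = 0 → T = 325.5/(6·0.857167) = 63.2899 ≈ 63.29 kN.
ΣF_x = 0: O_x − T·cos59° = 0 → O_x = 63.2899 × 0.515038 = 32.60 kN.
ΣF_y = 0: O_y + T·sin59° − 45 − 15 − 30 = 0 → O_y = 90 − 63.2899 × 0.857167 = 35.75 kN.

T = 63.29 kN, O_x = 32.60 kN, O_y = 35.75 kN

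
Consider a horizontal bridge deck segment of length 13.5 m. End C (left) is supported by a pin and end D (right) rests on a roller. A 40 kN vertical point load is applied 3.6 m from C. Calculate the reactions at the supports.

C_x = 0, C_y = 29.33 kN, D_y = 10.67 kN

ΣM about C: D_y·13.5 − 40·3.6 = 0 → D_y = 144/13.5 = 10.6667 ≈ 10.67 kN.
ΣF_y = 0: C_y + 10.6667 − 40 = 0 → C_y = 29.33 kN.
ΣF_x = 0: no horizontal applied forces, so C_x = 0.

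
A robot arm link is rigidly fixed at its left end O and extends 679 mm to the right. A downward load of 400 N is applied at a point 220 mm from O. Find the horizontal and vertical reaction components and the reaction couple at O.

O_x = 0, O_y = 400.0 N, M_O = 88000 N·mm

ΣF_x = 0: O_x = 0.
ΣF_y = 0: O_y − 400 = 0 → O_y = 400.0 N.
ΣM about O: M_O − 400·220 = 0 → M_O = 88000 N·mm.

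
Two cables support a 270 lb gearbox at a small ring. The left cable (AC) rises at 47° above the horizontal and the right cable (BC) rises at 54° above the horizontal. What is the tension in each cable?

ΣF_x = 0: −T_AC·cos47° + T_BC·cos54° = 0 → T_BC = 1.16028·T_AC.
ΣF_y = 0: T_AC·sin47° + T_BC·sin54° = 270.
Substitute: T_AC·(0.731354 + 1.16028·0.809017) = 270 → T_AC = 161.673 ≈ 161.7 lb.
Then T_BC = 1.16028 × 161.673 = 187.6 lb.

T_AC = 161.7 lb, T_BC = 187.6 lb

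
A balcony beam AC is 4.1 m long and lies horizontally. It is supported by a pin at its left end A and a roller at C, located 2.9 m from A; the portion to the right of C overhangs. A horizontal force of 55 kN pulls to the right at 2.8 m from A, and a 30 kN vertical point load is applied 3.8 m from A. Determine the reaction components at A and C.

Moments about A: C_y·2.9 − 30·3.8 = 0 → C_y = 114/2.9 = 39.3103 ≈ 39.31 kN.
ΣF_y = 0: A_y + 39.3103 − 30 = 0 → A_y = -9.310 kN.
ΣF_x = 0: A_x + 55 = 0 → A_x = -55.00 kN.

A_x = -55.00 kN, A_y = -9.310 kN, C_y = 39.31 kN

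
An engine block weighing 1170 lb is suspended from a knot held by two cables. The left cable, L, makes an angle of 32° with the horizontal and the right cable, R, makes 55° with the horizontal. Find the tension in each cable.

ΣF_x = 0: −T_L·cos32° + T_R·cos55° = 0 → T_R = 1.47853·T_L.
ΣF_y = 0: T_L·sin32° + T_R·sin55° = 1170.
Substitute: T_L·(0.529919 + 1.47853·0.819152) = 1170 → T_L = 672.004 ≈ 672.0 lb.
Then T_R = 1.47853 × 672.004 = 993.6 lb.

T_L = 672.0 lb, T_R = 993.6 lb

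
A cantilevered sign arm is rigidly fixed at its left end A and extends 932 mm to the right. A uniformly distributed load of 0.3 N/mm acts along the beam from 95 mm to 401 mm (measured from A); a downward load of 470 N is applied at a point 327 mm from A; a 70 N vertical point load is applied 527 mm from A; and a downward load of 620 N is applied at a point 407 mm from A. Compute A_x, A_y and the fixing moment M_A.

Resultant of the distributed load: 0.3 × 306 = 91.8 N at 248 mm from A.
ΣF_x = 0: A_x = 0.
ΣF_y = 0: A_y − 0.3·306 − 470 − 70 − 620 = 0 → A_y = 1252 N.
ΣM about A: M_A − (0.3·306)·248 − 470·327 − 70·527 − 620·407 = 0 → M_A = 465700 N·mm.

A_x = 0, A_y = 1252 N, M_A = 465700 N·mm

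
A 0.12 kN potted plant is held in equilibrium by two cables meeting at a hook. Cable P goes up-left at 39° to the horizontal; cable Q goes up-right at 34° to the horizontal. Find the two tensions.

T_P = 0.1040 kN, T_Q = 0.09752 kN

ΣF_x = 0: −T_P·cos39° + T_Q·cos34° = 0 → T_Q = 0.937407·T_P.
ΣF_y = 0: T_P·sin39° + T_Q·sin34° = 0.12.
Substitute: T_P·(0.62932 + 0.937407·0.559193) = 0.12 → T_P = 0.10403 ≈ 0.1040 kN.
Then T_Q = 0.937407 × 0.10403 = 0.09752 kN.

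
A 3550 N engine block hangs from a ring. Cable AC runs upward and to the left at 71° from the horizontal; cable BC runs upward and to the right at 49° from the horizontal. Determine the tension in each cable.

ΣF_x = 0: −T_AC·cos71° + T_BC·cos49° = 0 → T_BC = 0.496248·T_AC.
ΣF_y = 0: T_AC·sin71° + T_BC·sin49° = 3550.
Substitute: T_AC·(0.945519 + 0.496248·0.75471) = 3550 → T_AC = 2689.31 ≈ 2689 N.
Then T_BC = 0.496248 × 2689.31 = 1335 N.

T_AC = 2689 N, T_BC = 1335 N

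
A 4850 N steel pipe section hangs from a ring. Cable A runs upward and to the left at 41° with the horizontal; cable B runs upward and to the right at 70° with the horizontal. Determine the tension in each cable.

ΣF_x = 0: −T_A·cos41° + T_B·cos70° = 0 → T_B = 2.20662·T_A.
ΣF_y = 0: T_A·sin41° + T_B·sin70° = 4850.
Substitute: T_A·(0.656059 + 2.20662·0.939693) = 4850 → T_A = 1776.81 ≈ 1777 N.
Then T_B = 2.20662 × 1776.81 = 3921 N.

T_A = 1777 N, T_B = 3921 N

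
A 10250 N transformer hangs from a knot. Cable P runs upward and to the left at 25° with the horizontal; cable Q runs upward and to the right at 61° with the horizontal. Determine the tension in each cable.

ΣF_x = 0: −T_P·cos25° + T_Q·cos61° = 0 → T_Q = 1.86941·T_P.
ΣF_y = 0: T_P·sin25° + T_Q·sin61° = 10250.
Substitute: T_P·(0.422618 + 1.86941·0.87462) = 10250 → T_P = 4981.43 ≈ 4981 N.
Then T_Q = 1.86941 × 4981.43 = 9312 N.

T_P = 4981 N, T_Q = 9312 N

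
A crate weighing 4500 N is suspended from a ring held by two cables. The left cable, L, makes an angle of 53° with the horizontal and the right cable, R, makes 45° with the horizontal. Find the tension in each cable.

T_L = 3213 N, T_R = 2735 N

ΣF_x = 0: −T_L·cos53° + T_R·cos45° = 0 → T_R = 0.851095·T_L.
ΣF_y = 0: T_L·sin53° + T_R·sin45° = 4500.
Substitute: T_L·(0.798636 + 0.851095·0.707107) = 4500 → T_L = 3213.25 ≈ 3213 N.
Then T_R = 0.851095 × 3213.25 = 2735 N.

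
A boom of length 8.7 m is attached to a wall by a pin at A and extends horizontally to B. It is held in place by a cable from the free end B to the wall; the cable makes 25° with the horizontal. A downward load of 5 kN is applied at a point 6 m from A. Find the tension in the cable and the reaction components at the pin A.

T = 8.159 kN, A_x = 7.395 kN, A_y = 1.552 kN

ΣM about A: T·sin25°·8.7 − 5·6 = 0 → T = 30/(8.7·0.422618) = 8.15932 ≈ 8.159 kN.
ΣF_x = 0: A_x − T·cos25° = 0 → A_x = 8.15932 × 0.906308 = 7.395 kN.
ΣF_y = 0: A_y + T·sin25° − 5 = 0 → A_y = 5 − 8.15932 × 0.422618 = 1.552 kN.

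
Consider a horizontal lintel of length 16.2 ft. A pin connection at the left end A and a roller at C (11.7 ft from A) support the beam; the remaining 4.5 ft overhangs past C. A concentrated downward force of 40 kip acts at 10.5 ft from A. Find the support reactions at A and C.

A_x = 0, A_y = 4.103 kip, C_y = 35.90 kip

ΣM about A: C_y·11.7 − 40·10.5 = 0 → C_y = 420/11.7 = 35.8974 ≈ 35.90 kip.
ΣF_y = 0: A_y + 35.8974 − 40 = 0 → A_y = 4.103 kip.
ΣF_x = 0: no horizontal applied forces, so A_x = 0.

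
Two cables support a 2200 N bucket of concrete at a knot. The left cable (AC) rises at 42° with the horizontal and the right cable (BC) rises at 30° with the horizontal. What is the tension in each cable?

T_AC = 2003 N, T_BC = 1719 N

ΣF_x = 0: −T_AC·cos42° + T_BC·cos30° = 0 → T_BC = 0.85811·T_AC.
ΣF_y = 0: T_AC·sin42° + T_BC·sin30° = 2200.
Substitute: T_AC·(0.669131 + 0.85811·0.5) = 2200 → T_AC = 2003.3 ≈ 2003 N.
Then T_BC = 0.85811 × 2003.3 = 1719 N.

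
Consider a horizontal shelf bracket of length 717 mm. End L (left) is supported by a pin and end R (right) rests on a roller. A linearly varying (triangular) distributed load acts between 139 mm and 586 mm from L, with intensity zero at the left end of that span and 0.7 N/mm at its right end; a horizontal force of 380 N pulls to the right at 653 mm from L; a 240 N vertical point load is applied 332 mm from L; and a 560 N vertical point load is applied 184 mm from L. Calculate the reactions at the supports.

L_x = -380.0 N, L_y = 606.3 N, R_y = 350.2 N

Resultant of the triangular load: ½ × 0.7 × 447 = 156.45 N, acting at 437 mm from L (one-third of the span from the peak).
Moments about L: R_y·717 − (½·0.7·447)·437 − 240·332 − 560·184 = 0 → R_y = 251088.65/717 = 350.193 ≈ 350.2 N.
ΣF_y = 0: L_y + 350.193 − ½·0.7·447 − 240 − 560 = 0 → L_y = 606.3 N.
ΣF_x = 0: L_x + 380 = 0 → L_x = -380.0 N.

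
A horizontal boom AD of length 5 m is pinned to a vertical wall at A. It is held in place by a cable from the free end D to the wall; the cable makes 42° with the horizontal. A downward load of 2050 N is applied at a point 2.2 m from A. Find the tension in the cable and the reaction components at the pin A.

T = 1348 N, A_x = 1002 N, A_y = 1148 N

ΣM about A: T·sin42°·5 − 2050·2.2 = 0 → T = 4510/(5·0.669131) = 1348.02 ≈ 1348 N.
ΣF_x = 0: A_x − T·cos42° = 0 → A_x = 1348.02 × 0.743145 = 1002 N.
ΣF_y = 0: A_y + T·sin42° − 2050 = 0 → A_y = 2050 − 1348.02 × 0.669131 = 1148 N.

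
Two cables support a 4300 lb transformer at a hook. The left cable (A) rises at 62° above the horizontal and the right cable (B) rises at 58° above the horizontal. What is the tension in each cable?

T_A = 2631 lb, T_B = 2331 lb

ΣF_x = 0: −T_A·cos62° + T_B·cos58° = 0 → T_B = 0.88593·T_A.
ΣF_y = 0: T_A·sin62° + T_B·sin58° = 4300.
Substitute: T_A·(0.882948 + 0.88593·0.848048) = 4300 → T_A = 2631.16 ≈ 2631 lb.
Then T_B = 0.88593 × 2631.16 = 2331 lb.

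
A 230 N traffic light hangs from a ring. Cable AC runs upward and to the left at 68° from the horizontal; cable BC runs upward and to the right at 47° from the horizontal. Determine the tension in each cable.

T_AC = 173.1 N, T_BC = 95.07 N

ΣF_x = 0: −T_AC·cos68° + T_BC·cos47° = 0 → T_BC = 0.549278·T_AC.
ΣF_y = 0: T_AC·sin68° + T_BC·sin47° = 230.
Substitute: T_AC·(0.927184 + 0.549278·0.731354) = 230 → T_AC = 173.075 ≈ 173.1 N.
Then T_BC = 0.549278 × 173.075 = 95.07 N.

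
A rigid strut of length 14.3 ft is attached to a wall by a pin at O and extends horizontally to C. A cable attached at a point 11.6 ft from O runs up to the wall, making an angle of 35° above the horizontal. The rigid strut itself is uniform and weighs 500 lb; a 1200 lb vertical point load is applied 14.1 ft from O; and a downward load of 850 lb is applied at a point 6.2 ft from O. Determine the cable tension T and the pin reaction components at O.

T = 3872 lb, O_x = 3172 lb, O_y = 328.9 lb

ΣM about O: T·sin35°·11.6 − 500·7.15 − 1200·14.1 − 850·6.2 = 0 → T = 25765/(11.6·0.573576) = 3872.41 ≈ 3872 lb.
ΣF_x = 0: O_x − T·cos35° = 0 → O_x = 3872.41 × 0.819152 = 3172 lb.
ΣF_y = 0: O_y + T·sin35° − 500 − 1200 − 850 = 0 → O_y = 2550 − 3872.41 × 0.573576 = 328.9 lb.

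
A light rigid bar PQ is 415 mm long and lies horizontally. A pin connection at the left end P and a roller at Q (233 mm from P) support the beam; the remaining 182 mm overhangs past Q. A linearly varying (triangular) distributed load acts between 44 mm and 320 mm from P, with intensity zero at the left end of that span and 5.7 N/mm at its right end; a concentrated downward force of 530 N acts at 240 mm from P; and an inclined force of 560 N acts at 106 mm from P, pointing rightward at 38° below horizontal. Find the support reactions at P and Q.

P_x = -441.3 N, P_y = 188.9 N, Q_y = 1472 N

Resultant of the triangular load: ½ × 5.7 × 276 = 786.6 N, acting at 228 mm from P (one-third of the span from the peak).
Moments about P: Q_y·233 − (½·5.7·276)·228 − 530·240 − 560·sin38°·106 = 0 → Q_y = 343090/233 = 1472.49 ≈ 1472 N.
ΣF_y = 0: P_y + 1472.49 − ½·5.7·276 − 530 − 560·sin38° = 0 → P_y = 188.9 N.
ΣF_x = 0: P_x + 560·cos38° = 0 → P_x = -441.3 N.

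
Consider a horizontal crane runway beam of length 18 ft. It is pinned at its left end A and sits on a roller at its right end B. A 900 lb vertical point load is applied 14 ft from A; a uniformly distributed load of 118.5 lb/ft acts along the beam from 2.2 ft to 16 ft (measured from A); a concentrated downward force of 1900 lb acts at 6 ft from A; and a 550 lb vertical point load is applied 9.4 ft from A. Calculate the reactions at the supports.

A_x = 0, A_y = 2538 lb, B_y = 2447 lb

Resultant of the distributed load: 118.5 × 13.8 = 1635.3 lb at 9.1 ft from A.
Taking moments about A: B_y·18 − 900·14 − (118.5·13.8)·9.1 − 1900·6 − 550·9.4 = 0 → B_y = 44051.23/18 = 2447.29 ≈ 2447 lb.
ΣF_y = 0: A_y + 2447.29 − 900 − 118.5·13.8 − 1900 − 550 = 0 → A_y = 2538 lb.
ΣF_x = 0: no horizontal applied forces, so A_x = 0.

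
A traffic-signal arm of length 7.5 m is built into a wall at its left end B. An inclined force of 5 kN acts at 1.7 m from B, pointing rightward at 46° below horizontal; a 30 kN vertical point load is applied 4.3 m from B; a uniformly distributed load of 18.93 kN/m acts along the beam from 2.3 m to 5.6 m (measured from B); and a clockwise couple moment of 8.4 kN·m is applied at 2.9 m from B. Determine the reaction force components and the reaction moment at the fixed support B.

Resultant of the distributed load: 18.93 × 3.3 = 62.469 kN at 3.95 m from B.
ΣF_x = 0: B_x + 5·cos46° = 0 → B_x = -3.473 kN.
ΣF_y = 0: B_y − 5·sin46° − 30 − 18.93·3.3 = 0 → B_y = 96.07 kN.
ΣM about B: M_B − 5·sin46°·1.7 − 30·4.3 − (18.93·3.3)·3.95 − 8.4 = 0 → M_B = 390.3 kN·m.

B_x = -3.473 kN, B_y = 96.07 kN, M_B = 390.3 kN·m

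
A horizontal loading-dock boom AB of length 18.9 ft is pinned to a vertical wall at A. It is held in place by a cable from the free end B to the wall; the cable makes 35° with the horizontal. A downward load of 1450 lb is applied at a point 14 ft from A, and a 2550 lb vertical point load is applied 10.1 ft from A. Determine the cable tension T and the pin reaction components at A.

T = 4248 lb, A_x = 3480 lb, A_y = 1563 lb

ΣM about A: T·sin35°·18.9 − 1450·14 − 2550·10.1 = 0 → T = 46055/(18.9·0.573576) = 4248.39 ≈ 4248 lb.
ΣF_x = 0: A_x − T·cos35° = 0 → A_x = 4248.39 × 0.819152 = 3480 lb.
ΣF_y = 0: A_y + T·sin35° − 1450 − 2550 = 0 → A_y = 4000 − 4248.39 × 0.573576 = 1563 lb.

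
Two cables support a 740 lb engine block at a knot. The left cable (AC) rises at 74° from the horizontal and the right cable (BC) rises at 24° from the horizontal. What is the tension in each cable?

T_AC = 682.7 lb, T_BC = 206.0 lb

ΣF_x = 0: −T_AC·cos74° + T_BC·cos24° = 0 → T_BC = 0.301723·T_AC.
ΣF_y = 0: T_AC·sin74° + T_BC·sin24° = 740.
Substitute: T_AC·(0.961262 + 0.301723·0.406737) = 740 → T_AC = 682.667 ≈ 682.7 lb.
Then T_BC = 0.301723 × 682.667 = 206.0 lb.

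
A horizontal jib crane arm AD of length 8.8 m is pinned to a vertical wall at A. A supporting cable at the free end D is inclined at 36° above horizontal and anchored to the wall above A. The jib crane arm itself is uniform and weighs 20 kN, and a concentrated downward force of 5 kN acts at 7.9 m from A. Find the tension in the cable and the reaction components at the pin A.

ΣM about A: T·sin36°·8.8 − 20·4.4 − 5·7.9 = 0 → T = 127.5/(8.8·0.587785) = 24.6496 ≈ 24.65 kN.
ΣF_x = 0: A_x − T·cos36° = 0 → A_x = 24.6496 × 0.809017 = 19.94 kN.
ΣF_y = 0: A_y + T·sin36° − 20 − 5 = 0 → A_y = 25 − 24.6496 × 0.587785 = 10.51 kN.

T = 24.65 kN, A_x = 19.94 kN, A_y = 10.51 kN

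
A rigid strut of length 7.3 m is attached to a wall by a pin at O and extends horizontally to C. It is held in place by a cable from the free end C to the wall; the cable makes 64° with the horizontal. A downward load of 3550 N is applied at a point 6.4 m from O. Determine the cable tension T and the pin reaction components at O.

ΣM about O: T·sin64°·7.3 − 3550·6.4 = 0 → T = 22720/(7.3·0.898794) = 3462.78 ≈ 3463 N.
ΣF_x = 0: O_x − T·cos64° = 0 → O_x = 3462.78 × 0.438371 = 1518 N.
ΣF_y = 0: O_y + T·sin64° − 3550 = 0 → O_y = 3550 − 3462.78 × 0.898794 = 437.7 N.

T = 3463 N, O_x = 1518 N, O_y = 437.7 N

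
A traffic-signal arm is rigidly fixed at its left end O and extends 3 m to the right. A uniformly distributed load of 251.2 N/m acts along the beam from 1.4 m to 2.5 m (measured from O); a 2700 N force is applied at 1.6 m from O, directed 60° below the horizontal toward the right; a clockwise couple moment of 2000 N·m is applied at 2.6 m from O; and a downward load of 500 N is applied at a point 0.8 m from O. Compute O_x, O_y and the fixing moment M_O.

O_x = -1350 N, O_y = 3115 N, M_O = 6680 N·m

Resultant of the distributed load: 251.2 × 1.1 = 276.32 N at 1.95 m from O.
ΣF_x = 0: O_x + 2700·cos60° = 0 → O_x = -1350 N.
ΣF_y = 0: O_y − 251.2·1.1 − 2700·sin60° − 500 = 0 → O_y = 3115 N.
ΣM about O: M_O − (251.2·1.1)·1.95 − 2700·sin60°·1.6 − 2000 − 500·0.8 = 0 → M_O = 6680 N·m.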